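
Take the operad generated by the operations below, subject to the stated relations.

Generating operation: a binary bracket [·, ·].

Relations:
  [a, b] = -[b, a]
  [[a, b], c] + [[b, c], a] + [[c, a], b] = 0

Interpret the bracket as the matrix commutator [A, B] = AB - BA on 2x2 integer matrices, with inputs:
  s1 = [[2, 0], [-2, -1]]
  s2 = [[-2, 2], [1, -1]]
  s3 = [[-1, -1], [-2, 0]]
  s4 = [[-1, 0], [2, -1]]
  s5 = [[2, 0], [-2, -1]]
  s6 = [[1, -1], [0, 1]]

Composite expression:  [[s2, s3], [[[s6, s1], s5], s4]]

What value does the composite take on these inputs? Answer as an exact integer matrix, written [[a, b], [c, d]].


[s2, s3] = [[-3, 3], [-3, 3]]
[s6, s1] = [[2, 3], [0, -2]]
[[s6, s1], s5] = [[-6, -9], [8, 6]]
[[[s6, s1], s5], s4] = [[-18, 0], [24, 18]]
[[s2, s3], [[[s6, s1], s5], s4]] = [[72, 108], [252, -72]]

[[72, 108], [252, -72]]


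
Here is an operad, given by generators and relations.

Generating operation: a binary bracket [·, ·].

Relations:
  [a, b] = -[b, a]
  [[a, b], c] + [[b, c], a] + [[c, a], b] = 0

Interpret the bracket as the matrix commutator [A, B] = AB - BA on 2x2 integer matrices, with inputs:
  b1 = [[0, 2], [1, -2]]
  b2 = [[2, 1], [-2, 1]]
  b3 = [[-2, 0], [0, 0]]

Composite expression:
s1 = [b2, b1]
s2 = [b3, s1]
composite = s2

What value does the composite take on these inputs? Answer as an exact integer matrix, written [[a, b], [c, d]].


[[0, 0], [-10, 0]]

[b2, b1] = [[5, 0], [-5, -5]]
[b3, [b2, b1]] = [[0, 0], [-10, 0]]


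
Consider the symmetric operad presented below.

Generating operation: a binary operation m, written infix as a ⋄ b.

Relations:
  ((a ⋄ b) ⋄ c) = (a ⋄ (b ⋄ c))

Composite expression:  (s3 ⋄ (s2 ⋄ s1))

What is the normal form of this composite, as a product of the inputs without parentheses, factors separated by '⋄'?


All parenthesizations of m agree; list the s-inputs left to right.
(s2 ⋄ s1) reduces to s2 ⋄ s1
(s3 ⋄ (s2 ⋄ s1)) reduces to s3 ⋄ s2 ⋄ s1

s3 ⋄ s2 ⋄ s1


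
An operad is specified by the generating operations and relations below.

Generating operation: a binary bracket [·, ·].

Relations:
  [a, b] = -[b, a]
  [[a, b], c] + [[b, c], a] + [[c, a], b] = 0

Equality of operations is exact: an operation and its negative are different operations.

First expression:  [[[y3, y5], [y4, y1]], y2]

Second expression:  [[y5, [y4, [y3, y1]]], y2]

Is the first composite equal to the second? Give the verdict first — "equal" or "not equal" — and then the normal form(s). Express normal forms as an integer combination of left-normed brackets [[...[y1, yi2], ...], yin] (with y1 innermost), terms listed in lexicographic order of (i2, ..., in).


not equal — first [[[[y1, y4], y3], y5], y2] - [[[[y1, y4], y5], y3], y2], second -[[[[y1, y3], y4], y5], y2]

The first expression, normalized: [[[[y1, y4], y3], y5], y2] - [[[[y1, y4], y5], y3], y2]
The second expression, normalized: -[[[[y1, y3], y4], y5], y2]
They disagree, so not equal.


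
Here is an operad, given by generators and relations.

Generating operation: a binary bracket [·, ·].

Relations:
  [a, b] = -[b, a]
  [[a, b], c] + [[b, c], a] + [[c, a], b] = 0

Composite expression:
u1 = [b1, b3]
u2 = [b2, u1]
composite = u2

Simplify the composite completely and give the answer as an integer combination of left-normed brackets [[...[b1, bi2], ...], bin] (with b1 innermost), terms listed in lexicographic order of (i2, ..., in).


-[[b1, b3], b2]

A multilinear Lie element is pinned by b1-initial words (b1 innermost).
Composite bracket: [b2, [b1, b3]]
Under [a, b] = ab - ba we get 4 signed associative words (2^2 = 4).
Words beginning with b1 determine it all:
  b1b3b2 (sign -1) contributes -[[b1, b3], b2]


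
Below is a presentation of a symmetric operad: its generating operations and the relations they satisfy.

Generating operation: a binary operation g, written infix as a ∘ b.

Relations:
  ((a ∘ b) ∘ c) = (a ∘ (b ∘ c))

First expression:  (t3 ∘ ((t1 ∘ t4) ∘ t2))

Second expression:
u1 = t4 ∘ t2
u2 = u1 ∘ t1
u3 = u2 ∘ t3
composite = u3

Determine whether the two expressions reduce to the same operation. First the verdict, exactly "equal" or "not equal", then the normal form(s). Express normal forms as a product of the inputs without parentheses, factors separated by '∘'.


Normal form of the first expression: t3 ∘ t1 ∘ t4 ∘ t2
Normal form of the second expression: t4 ∘ t2 ∘ t1 ∘ t3
The normal forms differ: not equal.

not equal; first: t3 ∘ t1 ∘ t4 ∘ t2; second: t4 ∘ t2 ∘ t1 ∘ t3


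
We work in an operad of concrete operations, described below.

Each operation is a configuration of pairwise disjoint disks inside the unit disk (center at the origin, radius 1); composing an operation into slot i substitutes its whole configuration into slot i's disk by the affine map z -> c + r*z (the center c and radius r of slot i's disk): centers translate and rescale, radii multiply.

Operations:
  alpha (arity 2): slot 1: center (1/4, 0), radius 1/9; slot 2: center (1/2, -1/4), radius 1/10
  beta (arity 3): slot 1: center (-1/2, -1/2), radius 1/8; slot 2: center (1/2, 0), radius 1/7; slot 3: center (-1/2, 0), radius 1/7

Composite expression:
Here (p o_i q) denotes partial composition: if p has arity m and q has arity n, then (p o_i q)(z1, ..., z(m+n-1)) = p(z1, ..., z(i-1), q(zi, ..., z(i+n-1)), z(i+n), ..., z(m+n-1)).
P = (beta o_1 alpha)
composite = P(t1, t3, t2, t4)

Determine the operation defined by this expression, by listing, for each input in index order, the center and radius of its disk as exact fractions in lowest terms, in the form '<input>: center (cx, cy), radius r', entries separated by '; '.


t1: center (-15/32, -1/2), radius 1/72; t2: center (1/2, 0), radius 1/7; t3: center (-7/16, -17/32), radius 1/80; t4: center (-1/2, 0), radius 1/7


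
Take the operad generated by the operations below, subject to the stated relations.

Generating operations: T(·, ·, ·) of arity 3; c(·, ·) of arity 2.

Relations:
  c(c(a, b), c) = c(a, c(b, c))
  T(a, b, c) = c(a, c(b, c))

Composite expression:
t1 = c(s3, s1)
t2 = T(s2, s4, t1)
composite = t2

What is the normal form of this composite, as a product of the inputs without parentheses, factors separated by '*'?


Every regrouping of T is equal, so read the s-inputs in written order.
c(s3, s1) linearizes to s3 * s1
T(s2, s4, c(s3, s1)) linearizes to s2 * s4 * s3 * s1

s2 * s4 * s3 * s1


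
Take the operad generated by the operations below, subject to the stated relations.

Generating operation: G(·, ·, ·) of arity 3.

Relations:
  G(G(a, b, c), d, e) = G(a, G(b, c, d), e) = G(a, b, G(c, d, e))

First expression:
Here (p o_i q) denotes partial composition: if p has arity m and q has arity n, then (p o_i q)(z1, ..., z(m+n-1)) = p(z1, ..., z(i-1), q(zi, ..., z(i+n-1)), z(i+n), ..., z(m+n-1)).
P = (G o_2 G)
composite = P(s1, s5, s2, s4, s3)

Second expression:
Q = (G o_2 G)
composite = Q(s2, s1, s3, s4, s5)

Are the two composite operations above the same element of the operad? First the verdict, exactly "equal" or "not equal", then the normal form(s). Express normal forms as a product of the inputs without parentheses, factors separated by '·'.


not equal; first: s1 · s5 · s2 · s4 · s3; second: s2 · s1 · s3 · s4 · s5

Normal form of the first expression: s1 · s5 · s2 · s4 · s3
Normal form of the second expression: s2 · s1 · s3 · s4 · s5
Distinct normal forms: not equal.


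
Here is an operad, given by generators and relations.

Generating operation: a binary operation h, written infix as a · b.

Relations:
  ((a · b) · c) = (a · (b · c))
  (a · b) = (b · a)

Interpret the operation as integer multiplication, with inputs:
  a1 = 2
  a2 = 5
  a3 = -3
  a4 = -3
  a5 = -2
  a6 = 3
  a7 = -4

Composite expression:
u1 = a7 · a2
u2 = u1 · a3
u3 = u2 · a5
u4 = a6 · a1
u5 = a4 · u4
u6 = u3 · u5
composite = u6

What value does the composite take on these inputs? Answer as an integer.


2160

(a7 · a2) = -20
((a7 · a2) · a3) = 60
(((a7 · a2) · a3) · a5) = -120
(a6 · a1) = 6
(a4 · (a6 · a1)) = -18
((((a7 · a2) · a3) · a5) · (a4 · (a6 · a1))) = 2160


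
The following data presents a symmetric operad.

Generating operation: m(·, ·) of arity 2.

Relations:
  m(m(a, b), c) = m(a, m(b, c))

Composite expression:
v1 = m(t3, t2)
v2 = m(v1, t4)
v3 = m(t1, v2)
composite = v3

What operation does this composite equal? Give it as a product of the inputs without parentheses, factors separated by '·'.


The m-tree's shape is irrelevant; the t-reading-order decides.
m(t3, t2) collapses to t3 · t2
m(m(t3, t2), t4) collapses to t3 · t2 · t4
m(t1, m(m(t3, t2), t4)) collapses to t1 · t3 · t2 · t4

t1 · t3 · t2 · t4


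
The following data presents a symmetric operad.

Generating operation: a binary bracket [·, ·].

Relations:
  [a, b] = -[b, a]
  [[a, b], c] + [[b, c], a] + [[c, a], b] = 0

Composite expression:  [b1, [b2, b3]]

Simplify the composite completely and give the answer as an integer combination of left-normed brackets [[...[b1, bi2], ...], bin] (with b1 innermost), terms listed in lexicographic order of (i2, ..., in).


Left-normed coefficients sit on the b1-initial expansion words.
Composite bracket: [b1, [b2, b3]]
Full expansion: 4 signed words from ab - ba (2^2 = 4).
Keep just the words that open with b1:
  sign of b1b2b3 is +1, so it contributes +[[b1, b2], b3]
  sign of b1b3b2 is -1, so it contributes -[[b1, b3], b2]

[[b1, b2], b3] - [[b1, b3], b2]


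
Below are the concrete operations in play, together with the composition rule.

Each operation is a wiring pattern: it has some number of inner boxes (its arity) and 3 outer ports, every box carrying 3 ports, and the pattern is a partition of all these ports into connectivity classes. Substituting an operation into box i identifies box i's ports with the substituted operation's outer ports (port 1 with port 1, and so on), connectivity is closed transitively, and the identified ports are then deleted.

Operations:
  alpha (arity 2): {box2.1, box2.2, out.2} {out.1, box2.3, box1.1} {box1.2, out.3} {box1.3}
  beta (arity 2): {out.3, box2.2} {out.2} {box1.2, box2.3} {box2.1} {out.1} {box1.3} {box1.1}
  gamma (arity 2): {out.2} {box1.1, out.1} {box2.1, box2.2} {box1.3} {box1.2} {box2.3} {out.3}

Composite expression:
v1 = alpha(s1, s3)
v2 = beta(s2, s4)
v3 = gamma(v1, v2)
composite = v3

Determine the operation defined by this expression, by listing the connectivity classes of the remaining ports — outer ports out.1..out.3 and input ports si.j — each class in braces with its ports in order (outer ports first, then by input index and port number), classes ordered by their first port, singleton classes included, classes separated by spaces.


Two ports join when wires chain via gamma-identified ports.
alpha over (s1, s3) gives {out.1, s1.1, s3.3} {out.2, s3.1, s3.2} {out.3, s1.2} {s1.3}, out.j being that stage's outer ports
beta over (s2, s4) gives {out.1} {out.2} {out.3, s4.2} {s2.1} {s2.2, s4.3} {s2.3} {s4.1}, out.j being that stage's outer ports
gamma over (s1, s3, s2, s4) gives {out.1, s1.1, s3.3} {out.2} {out.3} {s1.2} {s1.3} {s2.1} {s2.2, s4.3} {s2.3} {s3.1, s3.2} {s4.1} {s4.2}, out.j being that stage's outer ports

{out.1, s1.1, s3.3} {out.2} {out.3} {s1.2} {s1.3} {s2.1} {s2.2, s4.3} {s2.3} {s3.1, s3.2} {s4.1} {s4.2}


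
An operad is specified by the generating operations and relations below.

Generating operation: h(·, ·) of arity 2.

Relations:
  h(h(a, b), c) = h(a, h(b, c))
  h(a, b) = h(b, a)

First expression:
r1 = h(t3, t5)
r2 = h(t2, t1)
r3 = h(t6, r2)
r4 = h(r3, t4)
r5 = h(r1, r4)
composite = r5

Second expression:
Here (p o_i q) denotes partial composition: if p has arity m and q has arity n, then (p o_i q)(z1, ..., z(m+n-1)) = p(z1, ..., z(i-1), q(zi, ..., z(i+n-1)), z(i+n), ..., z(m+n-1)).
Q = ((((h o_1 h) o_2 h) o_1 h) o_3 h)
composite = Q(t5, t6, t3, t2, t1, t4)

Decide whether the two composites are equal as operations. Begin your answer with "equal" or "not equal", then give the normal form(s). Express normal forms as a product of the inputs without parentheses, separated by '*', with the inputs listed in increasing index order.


equal; both compose to t1 * t2 * t3 * t4 * t5 * t6

Reducing the first expression gives t1 * t2 * t3 * t4 * t5 * t6
Reducing the second expression gives t1 * t2 * t3 * t4 * t5 * t6
Identical normal forms: equal.


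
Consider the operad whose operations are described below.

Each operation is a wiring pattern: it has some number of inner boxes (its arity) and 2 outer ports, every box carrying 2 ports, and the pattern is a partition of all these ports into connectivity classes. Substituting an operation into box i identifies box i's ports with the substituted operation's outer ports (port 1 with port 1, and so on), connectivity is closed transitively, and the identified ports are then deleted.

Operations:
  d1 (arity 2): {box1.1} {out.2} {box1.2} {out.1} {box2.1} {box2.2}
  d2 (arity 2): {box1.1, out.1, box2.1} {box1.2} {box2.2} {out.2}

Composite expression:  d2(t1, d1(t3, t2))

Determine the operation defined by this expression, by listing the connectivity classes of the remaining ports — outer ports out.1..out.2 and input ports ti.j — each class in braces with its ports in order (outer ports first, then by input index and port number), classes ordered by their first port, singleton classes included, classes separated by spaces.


{out.1, t1.1} {out.2} {t1.2} {t2.1} {t2.2} {t3.1} {t3.2}


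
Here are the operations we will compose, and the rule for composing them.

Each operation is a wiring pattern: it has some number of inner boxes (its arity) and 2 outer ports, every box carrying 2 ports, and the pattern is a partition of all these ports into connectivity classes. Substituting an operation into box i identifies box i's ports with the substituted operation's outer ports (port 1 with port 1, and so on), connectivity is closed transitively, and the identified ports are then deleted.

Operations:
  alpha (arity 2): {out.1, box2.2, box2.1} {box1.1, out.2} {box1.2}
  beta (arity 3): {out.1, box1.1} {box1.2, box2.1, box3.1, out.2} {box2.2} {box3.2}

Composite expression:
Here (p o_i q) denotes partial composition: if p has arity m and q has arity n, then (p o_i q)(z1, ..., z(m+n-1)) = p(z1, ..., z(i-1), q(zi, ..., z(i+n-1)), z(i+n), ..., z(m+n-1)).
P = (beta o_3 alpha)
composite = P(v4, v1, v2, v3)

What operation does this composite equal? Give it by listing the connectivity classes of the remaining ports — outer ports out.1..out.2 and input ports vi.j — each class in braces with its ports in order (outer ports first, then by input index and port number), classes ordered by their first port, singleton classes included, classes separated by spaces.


{out.1, v4.1} {out.2, v1.1, v3.1, v3.2, v4.2} {v1.2} {v2.1} {v2.2}

Two ports join when wires chain via beta-identified ports.
through alpha, on inputs (v2, v3): {out.1, v3.1, v3.2} {out.2, v2.1} {v2.2} (out.j = stage outer ports)
through beta, on inputs (v4, v1, v2, v3): {out.1, v4.1} {out.2, v1.1, v3.1, v3.2, v4.2} {v1.2} {v2.1} {v2.2} (out.j = stage outer ports)


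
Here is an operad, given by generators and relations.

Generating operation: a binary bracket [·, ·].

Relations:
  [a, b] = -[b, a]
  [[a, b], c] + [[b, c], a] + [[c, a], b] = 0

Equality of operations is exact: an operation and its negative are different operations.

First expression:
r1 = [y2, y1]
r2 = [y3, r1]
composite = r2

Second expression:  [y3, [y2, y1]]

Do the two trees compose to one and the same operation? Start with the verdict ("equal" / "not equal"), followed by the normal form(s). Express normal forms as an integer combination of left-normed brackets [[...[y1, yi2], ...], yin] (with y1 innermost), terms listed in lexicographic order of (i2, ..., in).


equal; both compose to [[y1, y2], y3]

Reducing the first expression gives [[y1, y2], y3]
Reducing the second expression gives [[y1, y2], y3]
The normal forms match — equal.


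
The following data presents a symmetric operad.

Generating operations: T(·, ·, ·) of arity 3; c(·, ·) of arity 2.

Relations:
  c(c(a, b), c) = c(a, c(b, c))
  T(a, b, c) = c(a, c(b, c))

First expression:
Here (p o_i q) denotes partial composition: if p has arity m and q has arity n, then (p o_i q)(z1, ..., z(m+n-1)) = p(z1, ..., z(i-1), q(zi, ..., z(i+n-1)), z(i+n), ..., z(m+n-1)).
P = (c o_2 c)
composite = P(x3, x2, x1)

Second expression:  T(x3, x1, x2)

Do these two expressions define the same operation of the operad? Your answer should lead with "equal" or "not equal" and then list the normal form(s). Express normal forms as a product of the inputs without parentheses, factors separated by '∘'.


not equal; the first gives x3 ∘ x2 ∘ x1 and the second x3 ∘ x1 ∘ x2

The first expression reduces to x3 ∘ x2 ∘ x1
The second expression reduces to x3 ∘ x1 ∘ x2
The normal forms differ: not equal.


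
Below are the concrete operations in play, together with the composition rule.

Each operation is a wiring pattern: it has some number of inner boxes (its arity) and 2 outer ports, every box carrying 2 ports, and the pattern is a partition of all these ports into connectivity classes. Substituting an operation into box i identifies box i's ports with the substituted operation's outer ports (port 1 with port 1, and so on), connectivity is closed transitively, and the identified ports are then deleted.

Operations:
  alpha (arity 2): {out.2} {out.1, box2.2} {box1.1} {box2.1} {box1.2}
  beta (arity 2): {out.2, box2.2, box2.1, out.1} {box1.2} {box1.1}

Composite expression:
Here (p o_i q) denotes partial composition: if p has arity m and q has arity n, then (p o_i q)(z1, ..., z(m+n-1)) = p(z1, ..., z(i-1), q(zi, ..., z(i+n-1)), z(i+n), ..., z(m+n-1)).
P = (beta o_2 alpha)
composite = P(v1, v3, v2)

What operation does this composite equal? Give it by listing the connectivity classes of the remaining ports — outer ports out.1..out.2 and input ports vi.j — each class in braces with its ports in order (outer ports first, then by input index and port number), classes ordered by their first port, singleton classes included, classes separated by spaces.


Treat the ports identified at beta as solder joints: merge, then drop.
through alpha, on inputs (v3, v2): {out.1, v2.2} {out.2} {v2.1} {v3.1} {v3.2} (out.j = stage outer ports)
through beta, on inputs (v1, v3, v2): {out.1, out.2, v2.2} {v1.1} {v1.2} {v2.1} {v3.1} {v3.2} (out.j = stage outer ports)

{out.1, out.2, v2.2} {v1.1} {v1.2} {v2.1} {v3.1} {v3.2}


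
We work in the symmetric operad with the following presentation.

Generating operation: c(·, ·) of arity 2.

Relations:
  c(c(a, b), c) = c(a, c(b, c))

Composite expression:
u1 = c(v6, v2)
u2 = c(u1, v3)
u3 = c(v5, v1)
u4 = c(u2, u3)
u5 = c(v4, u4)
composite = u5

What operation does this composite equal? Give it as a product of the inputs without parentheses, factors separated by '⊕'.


v4 ⊕ v6 ⊕ v2 ⊕ v3 ⊕ v5 ⊕ v1

All parenthesizations of c agree; list the v-inputs left to right.
c(v6, v2) flattens to v6 ⊕ v2
c(c(v6, v2), v3) flattens to v6 ⊕ v2 ⊕ v3
c(v5, v1) flattens to v5 ⊕ v1
c(c(c(v6, v2), v3), c(v5, v1)) flattens to v6 ⊕ v2 ⊕ v3 ⊕ v5 ⊕ v1
c(v4, c(c(c(v6, v2), v3), c(v5, v1))) flattens to v4 ⊕ v6 ⊕ v2 ⊕ v3 ⊕ v5 ⊕ v1


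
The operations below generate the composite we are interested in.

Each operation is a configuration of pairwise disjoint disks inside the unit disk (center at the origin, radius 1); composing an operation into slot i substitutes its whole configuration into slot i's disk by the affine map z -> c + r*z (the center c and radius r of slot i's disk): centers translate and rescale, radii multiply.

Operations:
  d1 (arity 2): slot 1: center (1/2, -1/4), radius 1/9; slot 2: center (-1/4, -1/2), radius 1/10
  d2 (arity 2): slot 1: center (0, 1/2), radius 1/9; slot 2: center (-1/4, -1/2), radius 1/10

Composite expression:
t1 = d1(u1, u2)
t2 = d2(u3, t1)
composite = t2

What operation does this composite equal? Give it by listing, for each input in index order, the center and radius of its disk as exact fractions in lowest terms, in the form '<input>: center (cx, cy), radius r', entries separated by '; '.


u1: center (-1/5, -21/40), radius 1/90; u2: center (-11/40, -11/20), radius 1/100; u3: center (0, 1/2), radius 1/9

Each u-disk chains the slot maps above it in d2; radii multiply.
u3: after 1 affine step, its disk has center (0, 1/2), radius 1/9
u1: after 2 affine steps, its disk has center (-1/5, -21/40), radius 1/90
u2: after 2 affine steps, its disk has center (-11/40, -11/20), radius 1/100


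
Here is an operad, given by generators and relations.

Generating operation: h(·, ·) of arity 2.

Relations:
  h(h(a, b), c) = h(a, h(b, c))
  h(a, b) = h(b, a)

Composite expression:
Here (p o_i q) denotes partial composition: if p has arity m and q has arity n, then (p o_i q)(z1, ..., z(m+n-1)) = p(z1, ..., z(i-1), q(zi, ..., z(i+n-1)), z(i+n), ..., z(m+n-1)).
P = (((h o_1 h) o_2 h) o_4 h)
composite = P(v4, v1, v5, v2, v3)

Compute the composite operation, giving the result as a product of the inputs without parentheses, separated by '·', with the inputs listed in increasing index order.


v1 · v2 · v3 · v4 · v5

Shape and order are irrelevant to h; the v-input set decides.
h(v1, v5) collapses to v1 · v5
h(v4, h(v1, v5)) collapses to v4 · v1 · v5
h(v2, v3) collapses to v2 · v3
h(h(v4, h(v1, v5)), h(v2, v3)) collapses to v4 · v1 · v5 · v2 · v3
commutativity sorts the factors: v1 · v2 · v3 · v4 · v5


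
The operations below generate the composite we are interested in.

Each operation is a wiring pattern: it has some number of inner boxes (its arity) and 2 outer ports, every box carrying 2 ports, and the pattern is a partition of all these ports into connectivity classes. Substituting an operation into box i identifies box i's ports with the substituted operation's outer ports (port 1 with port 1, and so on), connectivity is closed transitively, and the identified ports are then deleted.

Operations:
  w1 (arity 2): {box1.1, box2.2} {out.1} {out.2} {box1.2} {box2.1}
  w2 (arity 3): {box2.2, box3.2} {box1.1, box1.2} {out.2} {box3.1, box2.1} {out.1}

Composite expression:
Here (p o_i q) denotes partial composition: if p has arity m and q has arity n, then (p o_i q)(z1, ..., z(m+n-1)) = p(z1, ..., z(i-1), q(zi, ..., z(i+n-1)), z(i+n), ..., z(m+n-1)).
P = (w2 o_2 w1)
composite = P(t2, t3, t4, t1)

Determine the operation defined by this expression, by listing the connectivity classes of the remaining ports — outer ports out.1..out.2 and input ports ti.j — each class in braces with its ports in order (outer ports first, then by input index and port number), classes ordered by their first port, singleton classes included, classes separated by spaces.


{out.1} {out.2} {t1.1} {t1.2} {t2.1, t2.2} {t3.1, t4.2} {t3.2} {t4.1}

Substituting into w2 glues patterns; closure does the rest.
stage w1: inputs (t3, t4), connectivity {out.1} {out.2} {t3.1, t4.2} {t3.2} {t4.1}, out.j its boundary
stage w2: inputs (t2, t3, t4, t1), connectivity {out.1} {out.2} {t1.1} {t1.2} {t2.1, t2.2} {t3.1, t4.2} {t3.2} {t4.1}, out.j its boundary


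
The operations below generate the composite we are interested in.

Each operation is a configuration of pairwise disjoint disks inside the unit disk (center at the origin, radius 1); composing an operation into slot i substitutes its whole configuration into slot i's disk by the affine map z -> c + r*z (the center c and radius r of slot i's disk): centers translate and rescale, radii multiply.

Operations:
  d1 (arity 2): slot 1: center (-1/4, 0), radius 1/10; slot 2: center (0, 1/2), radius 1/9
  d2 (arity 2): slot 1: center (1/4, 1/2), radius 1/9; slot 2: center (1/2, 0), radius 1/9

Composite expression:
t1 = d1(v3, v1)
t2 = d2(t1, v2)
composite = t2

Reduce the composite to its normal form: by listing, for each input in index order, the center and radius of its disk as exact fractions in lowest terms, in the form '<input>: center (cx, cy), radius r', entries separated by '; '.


v1: center (1/4, 5/9), radius 1/81; v2: center (1/2, 0), radius 1/9; v3: center (2/9, 1/2), radius 1/90

Nesting under d2 composes maps z -> c + r*z down each v-path.
v3: after 2 affine steps, its disk has center (2/9, 1/2), radius 1/90
v1: after 2 affine steps, its disk has center (1/4, 5/9), radius 1/81
v2: after 1 affine step, its disk has center (1/2, 0), radius 1/9


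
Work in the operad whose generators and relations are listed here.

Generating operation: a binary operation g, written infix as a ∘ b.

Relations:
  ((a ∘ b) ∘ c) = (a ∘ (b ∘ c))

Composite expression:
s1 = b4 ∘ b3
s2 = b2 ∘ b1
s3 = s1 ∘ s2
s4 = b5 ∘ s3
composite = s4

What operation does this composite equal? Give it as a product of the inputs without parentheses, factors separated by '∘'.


b5 ∘ b4 ∘ b3 ∘ b2 ∘ b1


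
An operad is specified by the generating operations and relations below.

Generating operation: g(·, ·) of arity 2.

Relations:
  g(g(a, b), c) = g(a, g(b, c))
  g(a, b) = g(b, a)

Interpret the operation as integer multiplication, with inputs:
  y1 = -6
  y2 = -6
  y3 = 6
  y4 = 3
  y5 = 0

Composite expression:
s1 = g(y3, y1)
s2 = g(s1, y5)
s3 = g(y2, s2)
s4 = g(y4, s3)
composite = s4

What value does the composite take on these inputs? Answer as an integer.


0

g(y3, y1) = -36
g(g(y3, y1), y5) = 0
g(y2, g(g(y3, y1), y5)) = 0
g(y4, g(y2, g(g(y3, y1), y5))) = 0


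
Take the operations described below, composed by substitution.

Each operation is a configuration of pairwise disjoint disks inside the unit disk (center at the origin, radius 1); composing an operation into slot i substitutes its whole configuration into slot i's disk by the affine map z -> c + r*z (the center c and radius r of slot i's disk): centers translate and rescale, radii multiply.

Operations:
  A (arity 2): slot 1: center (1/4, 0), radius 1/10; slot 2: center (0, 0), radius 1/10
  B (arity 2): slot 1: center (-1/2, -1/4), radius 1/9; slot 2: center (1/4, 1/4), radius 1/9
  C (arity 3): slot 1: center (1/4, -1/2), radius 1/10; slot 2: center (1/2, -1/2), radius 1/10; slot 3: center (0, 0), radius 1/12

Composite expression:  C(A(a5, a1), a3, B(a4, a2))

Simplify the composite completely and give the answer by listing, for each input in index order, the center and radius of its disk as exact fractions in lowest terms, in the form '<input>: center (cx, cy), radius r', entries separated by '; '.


Below C, radii multiply path by path; the a-disk centers shift.
tracing a5 down its 2-map path: center (11/40, -1/2), radius 1/100
tracing a1 down its 2-map path: center (1/4, -1/2), radius 1/100
tracing a3 down its 1-map path: center (1/2, -1/2), radius 1/10
tracing a4 down its 2-map path: center (-1/24, -1/48), radius 1/108
tracing a2 down its 2-map path: center (1/48, 1/48), radius 1/108

a1: center (1/4, -1/2), radius 1/100; a2: center (1/48, 1/48), radius 1/108; a3: center (1/2, -1/2), radius 1/10; a4: center (-1/24, -1/48), radius 1/108; a5: center (11/40, -1/2), radius 1/100


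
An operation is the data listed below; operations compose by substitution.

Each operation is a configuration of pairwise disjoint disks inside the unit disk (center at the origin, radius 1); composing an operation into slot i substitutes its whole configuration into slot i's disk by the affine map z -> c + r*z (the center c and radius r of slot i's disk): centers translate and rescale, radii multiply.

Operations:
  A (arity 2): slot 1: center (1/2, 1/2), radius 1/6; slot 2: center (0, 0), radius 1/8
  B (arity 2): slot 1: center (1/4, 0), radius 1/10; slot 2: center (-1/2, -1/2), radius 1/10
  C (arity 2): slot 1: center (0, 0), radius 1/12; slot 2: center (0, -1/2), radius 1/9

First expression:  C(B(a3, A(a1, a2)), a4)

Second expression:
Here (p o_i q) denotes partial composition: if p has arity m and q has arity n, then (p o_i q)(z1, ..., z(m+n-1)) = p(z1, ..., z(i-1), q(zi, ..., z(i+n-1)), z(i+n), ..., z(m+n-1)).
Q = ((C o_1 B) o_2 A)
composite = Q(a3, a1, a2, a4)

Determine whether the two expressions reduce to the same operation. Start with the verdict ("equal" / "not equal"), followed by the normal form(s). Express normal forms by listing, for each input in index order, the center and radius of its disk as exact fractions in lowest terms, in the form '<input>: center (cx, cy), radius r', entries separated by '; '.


equal; the common form is a1: center (-3/80, -3/80), radius 1/720; a2: center (-1/24, -1/24), radius 1/960; a3: center (1/48, 0), radius 1/120; a4: center (0, -1/2), radius 1/9

The first expression reduces to a1: center (-3/80, -3/80), radius 1/720; a2: center (-1/24, -1/24), radius 1/960; a3: center (1/48, 0), radius 1/120; a4: center (0, -1/2), radius 1/9
The second expression reduces to a1: center (-3/80, -3/80), radius 1/720; a2: center (-1/24, -1/24), radius 1/960; a3: center (1/48, 0), radius 1/120; a4: center (0, -1/2), radius 1/9
Both agree, so they are equal.


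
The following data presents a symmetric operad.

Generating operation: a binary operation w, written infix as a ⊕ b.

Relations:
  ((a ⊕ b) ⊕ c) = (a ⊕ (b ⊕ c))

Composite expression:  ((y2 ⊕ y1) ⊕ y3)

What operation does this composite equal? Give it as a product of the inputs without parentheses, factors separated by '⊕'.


y2 ⊕ y1 ⊕ y3

All parenthesizations of w agree; list the y-inputs left to right.
(y2 ⊕ y1) linearizes to y2 ⊕ y1
((y2 ⊕ y1) ⊕ y3) linearizes to y2 ⊕ y1 ⊕ y3


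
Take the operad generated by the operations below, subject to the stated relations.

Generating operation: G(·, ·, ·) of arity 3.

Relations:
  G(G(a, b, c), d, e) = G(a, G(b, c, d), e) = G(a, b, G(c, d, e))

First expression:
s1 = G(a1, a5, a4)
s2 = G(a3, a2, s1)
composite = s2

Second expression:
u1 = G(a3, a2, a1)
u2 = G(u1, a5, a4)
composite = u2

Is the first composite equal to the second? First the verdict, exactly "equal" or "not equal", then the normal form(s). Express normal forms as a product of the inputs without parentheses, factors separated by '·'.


equal; the common form is a3 · a2 · a1 · a5 · a4

The first expression, normalized: a3 · a2 · a1 · a5 · a4
The second expression, normalized: a3 · a2 · a1 · a5 · a4
Identical normal forms: equal.


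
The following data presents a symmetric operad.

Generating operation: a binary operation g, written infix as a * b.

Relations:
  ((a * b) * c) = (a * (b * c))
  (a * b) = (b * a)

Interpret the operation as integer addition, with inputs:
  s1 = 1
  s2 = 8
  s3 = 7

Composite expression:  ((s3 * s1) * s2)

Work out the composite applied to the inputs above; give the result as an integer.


16

(s3 * s1) = 8
((s3 * s1) * s2) = 16


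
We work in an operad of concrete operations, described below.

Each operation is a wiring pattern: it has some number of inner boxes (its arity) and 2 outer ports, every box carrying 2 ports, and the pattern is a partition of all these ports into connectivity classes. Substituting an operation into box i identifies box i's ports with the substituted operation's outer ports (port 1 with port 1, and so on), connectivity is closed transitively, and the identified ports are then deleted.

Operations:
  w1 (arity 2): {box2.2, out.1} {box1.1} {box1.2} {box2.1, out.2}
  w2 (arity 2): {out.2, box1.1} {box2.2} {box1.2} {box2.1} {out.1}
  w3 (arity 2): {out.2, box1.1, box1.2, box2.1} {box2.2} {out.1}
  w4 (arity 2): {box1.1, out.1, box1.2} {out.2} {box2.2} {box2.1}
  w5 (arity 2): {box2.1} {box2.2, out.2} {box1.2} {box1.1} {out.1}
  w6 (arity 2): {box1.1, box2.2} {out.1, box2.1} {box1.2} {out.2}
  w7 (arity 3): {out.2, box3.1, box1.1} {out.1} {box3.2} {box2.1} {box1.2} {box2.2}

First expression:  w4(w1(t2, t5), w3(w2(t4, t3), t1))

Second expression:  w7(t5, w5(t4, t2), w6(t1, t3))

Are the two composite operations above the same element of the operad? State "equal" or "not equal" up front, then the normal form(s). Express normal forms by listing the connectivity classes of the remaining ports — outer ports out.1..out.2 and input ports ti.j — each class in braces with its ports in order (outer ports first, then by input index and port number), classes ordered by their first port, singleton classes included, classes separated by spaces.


not equal — first {out.1, t5.1, t5.2} {out.2} {t1.1, t4.1} {t1.2} {t2.1} {t2.2} {t3.1} {t3.2} {t4.2}, second {out.1} {out.2, t3.1, t5.1} {t1.1, t3.2} {t1.2} {t2.1} {t2.2} {t4.1} {t4.2} {t5.2}

The first expression reduces to {out.1, t5.1, t5.2} {out.2} {t1.1, t4.1} {t1.2} {t2.1} {t2.2} {t3.1} {t3.2} {t4.2}
The second expression reduces to {out.1} {out.2, t3.1, t5.1} {t1.1, t3.2} {t1.2} {t2.1} {t2.2} {t4.1} {t4.2} {t5.2}
The normal forms differ: not equal.


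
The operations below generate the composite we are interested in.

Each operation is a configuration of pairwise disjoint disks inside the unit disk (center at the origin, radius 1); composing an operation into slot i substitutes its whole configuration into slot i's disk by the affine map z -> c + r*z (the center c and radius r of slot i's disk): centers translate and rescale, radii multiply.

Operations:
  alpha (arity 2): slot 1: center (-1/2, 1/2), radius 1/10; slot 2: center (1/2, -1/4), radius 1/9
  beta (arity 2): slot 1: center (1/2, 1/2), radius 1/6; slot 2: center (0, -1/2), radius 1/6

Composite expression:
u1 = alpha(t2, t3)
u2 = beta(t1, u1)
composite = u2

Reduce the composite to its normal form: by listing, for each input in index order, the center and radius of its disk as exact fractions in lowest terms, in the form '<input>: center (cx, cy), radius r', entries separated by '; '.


Below beta, radii multiply path by path; the t-disk centers shift.
input t1: applying the 1 nested substitution gives center (1/2, 1/2), radius 1/6
input t2: applying the 2 nested substitutions gives center (-1/12, -5/12), radius 1/60
input t3: applying the 2 nested substitutions gives center (1/12, -13/24), radius 1/54

t1: center (1/2, 1/2), radius 1/6; t2: center (-1/12, -5/12), radius 1/60; t3: center (1/12, -13/24), radius 1/54


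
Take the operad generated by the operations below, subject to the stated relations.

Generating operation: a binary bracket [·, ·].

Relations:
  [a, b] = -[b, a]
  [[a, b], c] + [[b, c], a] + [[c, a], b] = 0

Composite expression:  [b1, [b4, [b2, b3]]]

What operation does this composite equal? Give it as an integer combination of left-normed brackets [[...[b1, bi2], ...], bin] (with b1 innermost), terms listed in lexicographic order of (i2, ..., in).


Expand each bracket as ab - ba; the b1-initial words give the coefficients.
Composite bracket: [b1, [b4, [b2, b3]]]
Applying ab - ba throughout gives 8 signed words (2^3 = 8).
Words beginning with b1 determine it all:
  sign of b1b2b3b4 is -1, so it contributes -[[[b1, b2], b3], b4]
  sign of b1b3b2b4 is +1, so it contributes +[[[b1, b3], b2], b4]
  sign of b1b4b2b3 is +1, so it contributes +[[[b1, b4], b2], b3]
  sign of b1b4b3b2 is -1, so it contributes -[[[b1, b4], b3], b2]

-[[[b1, b2], b3], b4] + [[[b1, b3], b2], b4] + [[[b1, b4], b2], b3] - [[[b1, b4], b3], b2]


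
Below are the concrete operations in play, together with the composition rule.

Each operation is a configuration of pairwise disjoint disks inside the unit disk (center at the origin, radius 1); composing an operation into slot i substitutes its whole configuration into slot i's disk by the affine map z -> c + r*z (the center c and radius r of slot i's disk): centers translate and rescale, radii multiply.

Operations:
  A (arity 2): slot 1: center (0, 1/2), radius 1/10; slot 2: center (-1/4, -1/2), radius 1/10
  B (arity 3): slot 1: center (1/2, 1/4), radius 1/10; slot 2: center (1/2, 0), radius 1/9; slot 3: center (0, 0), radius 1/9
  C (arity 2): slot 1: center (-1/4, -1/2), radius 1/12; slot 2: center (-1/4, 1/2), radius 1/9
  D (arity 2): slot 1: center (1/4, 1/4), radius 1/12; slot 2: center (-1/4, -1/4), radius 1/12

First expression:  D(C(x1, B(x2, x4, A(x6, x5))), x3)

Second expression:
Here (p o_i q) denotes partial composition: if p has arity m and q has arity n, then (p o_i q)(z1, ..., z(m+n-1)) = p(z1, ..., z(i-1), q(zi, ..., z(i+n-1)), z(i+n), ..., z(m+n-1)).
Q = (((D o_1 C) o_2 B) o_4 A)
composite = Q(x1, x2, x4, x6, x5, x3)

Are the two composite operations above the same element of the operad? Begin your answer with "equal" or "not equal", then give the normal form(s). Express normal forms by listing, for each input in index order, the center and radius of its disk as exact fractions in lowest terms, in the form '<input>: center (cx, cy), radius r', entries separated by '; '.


Normal form of the first expression: x1: center (11/48, 5/24), radius 1/144; x2: center (101/432, 127/432), radius 1/1080; x3: center (-1/4, -1/4), radius 1/12; x4: center (101/432, 7/24), radius 1/972; x5: center (445/1944, 283/972), radius 1/9720; x6: center (11/48, 71/243), radius 1/9720
Normal form of the second expression: x1: center (11/48, 5/24), radius 1/144; x2: center (101/432, 127/432), radius 1/1080; x3: center (-1/4, -1/4), radius 1/12; x4: center (101/432, 7/24), radius 1/972; x5: center (445/1944, 283/972), radius 1/9720; x6: center (11/48, 71/243), radius 1/9720
Same normal form: equal.

equal: each reduces to x1: center (11/48, 5/24), radius 1/144; x2: center (101/432, 127/432), radius 1/1080; x3: center (-1/4, -1/4), radius 1/12; x4: center (101/432, 7/24), radius 1/972; x5: center (445/1944, 283/972), radius 1/9720; x6: center (11/48, 71/243), radius 1/9720


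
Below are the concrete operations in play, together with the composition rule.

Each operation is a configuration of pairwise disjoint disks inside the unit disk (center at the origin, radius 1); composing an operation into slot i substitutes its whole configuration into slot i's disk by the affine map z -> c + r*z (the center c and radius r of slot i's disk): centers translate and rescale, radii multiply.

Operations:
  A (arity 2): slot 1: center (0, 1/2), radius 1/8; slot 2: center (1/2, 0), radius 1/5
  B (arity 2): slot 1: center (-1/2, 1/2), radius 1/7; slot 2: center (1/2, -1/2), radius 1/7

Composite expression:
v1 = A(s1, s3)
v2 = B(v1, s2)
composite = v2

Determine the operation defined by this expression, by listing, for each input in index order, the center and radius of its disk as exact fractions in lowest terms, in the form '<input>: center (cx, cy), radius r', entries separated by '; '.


s1: center (-1/2, 4/7), radius 1/56; s2: center (1/2, -1/2), radius 1/7; s3: center (-3/7, 1/2), radius 1/35

Below B, radii multiply path by path; the s-disk centers shift.
input s1: applying the 2 nested substitutions gives center (-1/2, 4/7), radius 1/56
input s3: applying the 2 nested substitutions gives center (-3/7, 1/2), radius 1/35
input s2: applying the 1 nested substitution gives center (1/2, -1/2), radius 1/7


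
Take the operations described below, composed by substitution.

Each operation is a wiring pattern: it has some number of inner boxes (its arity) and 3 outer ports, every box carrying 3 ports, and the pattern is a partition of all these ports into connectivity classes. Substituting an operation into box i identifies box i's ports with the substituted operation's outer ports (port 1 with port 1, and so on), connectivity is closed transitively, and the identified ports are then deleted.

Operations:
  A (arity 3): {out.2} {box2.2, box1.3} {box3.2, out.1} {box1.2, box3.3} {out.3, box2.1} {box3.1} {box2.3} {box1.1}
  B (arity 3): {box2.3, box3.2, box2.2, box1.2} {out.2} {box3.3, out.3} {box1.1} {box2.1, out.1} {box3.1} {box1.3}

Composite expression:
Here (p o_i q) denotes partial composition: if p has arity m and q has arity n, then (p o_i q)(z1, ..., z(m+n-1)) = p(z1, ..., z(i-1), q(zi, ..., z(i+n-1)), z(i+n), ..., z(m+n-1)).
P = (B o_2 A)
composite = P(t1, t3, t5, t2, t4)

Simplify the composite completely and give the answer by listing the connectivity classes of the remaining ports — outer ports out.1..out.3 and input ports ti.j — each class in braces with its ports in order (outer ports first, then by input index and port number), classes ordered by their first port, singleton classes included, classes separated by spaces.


{out.1, t2.2} {out.2} {out.3, t4.3} {t1.1} {t1.2, t4.2, t5.1} {t1.3} {t2.1} {t2.3, t3.2} {t3.1} {t3.3, t5.2} {t4.1} {t5.3}

Reachability decides: close wires over B-identified ports.
after A, the pattern on (t3, t5, t2) reads {out.1, t2.2} {out.2} {out.3, t5.1} {t2.1} {t2.3, t3.2} {t3.1} {t3.3, t5.2} {t5.3} (out.j = its outer ports)
after B, the pattern on (t1, t3, t5, t2, t4) reads {out.1, t2.2} {out.2} {out.3, t4.3} {t1.1} {t1.2, t4.2, t5.1} {t1.3} {t2.1} {t2.3, t3.2} {t3.1} {t3.3, t5.2} {t4.1} {t5.3} (out.j = its outer ports)
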